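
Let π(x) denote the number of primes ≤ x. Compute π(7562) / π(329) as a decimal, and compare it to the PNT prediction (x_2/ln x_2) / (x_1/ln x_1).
π(7562)/π(329) = 960/66 ≈ 14.5455;  PNT prediction ≈ 14.9169.

π(329) = 66 and π(7562) = 960, so π(7562)/π(329) ≈ 14.5455. The PNT-predicted ratio is (7562/ln(7562)) / (329/ln(329)) ≈ 14.9169. The two agree to within a few percent, as expected.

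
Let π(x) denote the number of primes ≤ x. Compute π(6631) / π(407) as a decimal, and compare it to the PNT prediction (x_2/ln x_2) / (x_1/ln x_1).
π(6631)/π(407) = 855/79 ≈ 10.8228;  PNT prediction ≈ 11.1254.

π(407) = 79 and π(6631) = 855, so π(6631)/π(407) ≈ 10.8228. The PNT-predicted ratio is (6631/ln(6631)) / (407/ln(407)) ≈ 11.1254. The two agree to within a few percent, as expected.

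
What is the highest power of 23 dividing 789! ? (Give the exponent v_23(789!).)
v_23(789!) = 35

Legendre's formula: v_p(n!) = Σ_{k ≥ 1} ⌊n / p^k⌋. For p = 23, n = 789, the terms are:
  ⌊789/23^1⌋ = ⌊789/23⌋ = 34
  ⌊789/23^2⌋ = ⌊789/529⌋ = 1
(the next term ⌊789/23^3⌋ = 0, terminating the sum). Summing: v_23(789!) = 34 + 1 = 35.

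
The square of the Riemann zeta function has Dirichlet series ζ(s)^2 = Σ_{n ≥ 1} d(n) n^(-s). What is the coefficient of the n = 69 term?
d(69) = 4

ζ(s)^2 = (Σ 1/m^s)(Σ 1/k^s). The coefficient of 1/n^s in the product is the number of ordered pairs (m, k) with mk = n, which equals d(n). For n = 69, divisors are [1, 3, 23, 69], so d(69) = 4.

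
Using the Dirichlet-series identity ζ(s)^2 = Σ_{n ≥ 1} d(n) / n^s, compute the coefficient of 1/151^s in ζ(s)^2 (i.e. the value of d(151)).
d(151) = 2

ζ(s)^2 = (Σ 1/m^s)(Σ 1/k^s). The coefficient of 1/n^s in the product is the number of ordered pairs (m, k) with mk = n, which equals d(n). For n = 151, divisors are [1, 151], so d(151) = 2.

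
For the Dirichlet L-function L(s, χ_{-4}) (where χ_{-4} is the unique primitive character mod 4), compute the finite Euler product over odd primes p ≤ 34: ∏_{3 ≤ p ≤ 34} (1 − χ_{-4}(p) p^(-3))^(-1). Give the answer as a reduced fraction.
∏ = 16829566118167783909225/17369167366519535960064

The odd primes p ≤ 34 are [3, 5, 7, 11, 13, 17, 19, 23, 29, 31]. For each, χ(p) = 1 if p ≡ 1 mod 4, χ(p) = −1 if p ≡ 3 mod 4. Taking (1 − χ(p)/p^3)^(-1) = p^3/(p^3 − χ(p)): (1 − (-1)/3^3)^(-1) · (1 − (1)/5^3)^(-1) · (1 − (-1)/7^3)^(-1) · (1 − (-1)/11^3)^(-1) · (1 − (1)/13^3)^(-1) · (1 − (1)/17^3)^(-1) · (1 − (-1)/19^3)^(-1) · (1 − (-1)/23^3)^(-1) · (1 − (1)/29^3)^(-1) · (1 − (-1)/31^3)^(-1) = 16829566118167783909225/17369167366519535960064.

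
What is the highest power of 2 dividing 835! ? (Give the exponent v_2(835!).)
v_2(835!) = 830

Legendre's formula: v_p(n!) = Σ_{k ≥ 1} ⌊n / p^k⌋. For p = 2, n = 835, the terms are:
  ⌊835/2^1⌋ = ⌊835/2⌋ = 417
  ⌊835/2^2⌋ = ⌊835/4⌋ = 208
  ⌊835/2^3⌋ = ⌊835/8⌋ = 104
  ⌊835/2^4⌋ = ⌊835/16⌋ = 52
  ⌊835/2^5⌋ = ⌊835/32⌋ = 26
  ⌊835/2^6⌋ = ⌊835/64⌋ = 13
  ⌊835/2^7⌋ = ⌊835/128⌋ = 6
  ⌊835/2^8⌋ = ⌊835/256⌋ = 3
  ⌊835/2^9⌋ = ⌊835/512⌋ = 1
(the next term ⌊835/2^10⌋ = 0, terminating the sum). Summing: v_2(835!) = 417 + 208 + 104 + 52 + 26 + 13 + 6 + 3 + 1 = 830.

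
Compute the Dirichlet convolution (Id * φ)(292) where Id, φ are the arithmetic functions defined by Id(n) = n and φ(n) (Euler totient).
(Id * φ)(292) = 1160

Divisors of 292: [1, 2, 4, 73, 146, 292]. For each d | 292:
  d = 1: Id(1) · φ(292/1) = 1 · 144 = 144
  d = 2: Id(2) · φ(292/2) = 2 · 72 = 144
  d = 4: Id(4) · φ(292/4) = 4 · 72 = 288
  d = 73: Id(73) · φ(292/73) = 73 · 2 = 146
  d = 146: Id(146) · φ(292/146) = 146 · 1 = 146
  d = 292: Id(292) · φ(292/292) = 292 · 1 = 292
Summing: (Id * φ)(292) = 144 + 144 + 288 + 146 + 146 + 292 = 1160.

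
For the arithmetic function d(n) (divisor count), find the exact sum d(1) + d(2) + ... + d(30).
Σ_{n ≤ 30} d(n) = 111

Compute d(n) for each 1 ≤ n ≤ 30: d(1) = 1, d(2) = 2, d(3) = 2, d(4) = 3, d(5) = 2, d(6) = 4, d(7) = 2, d(8) = 4, d(9) = 3, d(10) = 4, d(11) = 2, d(12) = 6, d(13) = 2, d(14) = 4, d(15) = 4, d(16) = 5, d(17) = 2, d(18) = 6, d(19) = 2, d(20) = 6, d(21) = 4, d(22) = 4, d(23) = 2, d(24) = 8, d(25) = 3, d(26) = 4, d(27) = 4, d(28) = 6, d(29) = 2, d(30) = 8. Summing all 30 values: 111. (Dirichlet's divisor formula: Σ_{n ≤ x} d(n) = x ln(x) + (2γ − 1) x + O(√x). For x = 30, the asymptotic estimate is ≈ 106.67.)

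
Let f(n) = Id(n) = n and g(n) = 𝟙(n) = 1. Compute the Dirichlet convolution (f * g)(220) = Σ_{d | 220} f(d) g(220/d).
(Id * 𝟙)(220) = 504

Divisors of 220: [1, 2, 4, 5, 10, 11, 20, 22, 44, 55, 110, 220]. For each d | 220:
  d = 1: Id(1) · 𝟙(220/1) = 1 · 1 = 1
  d = 2: Id(2) · 𝟙(220/2) = 2 · 1 = 2
  d = 4: Id(4) · 𝟙(220/4) = 4 · 1 = 4
  d = 5: Id(5) · 𝟙(220/5) = 5 · 1 = 5
  d = 10: Id(10) · 𝟙(220/10) = 10 · 1 = 10
  d = 11: Id(11) · 𝟙(220/11) = 11 · 1 = 11
  d = 20: Id(20) · 𝟙(220/20) = 20 · 1 = 20
  d = 22: Id(22) · 𝟙(220/22) = 22 · 1 = 22
  d = 44: Id(44) · 𝟙(220/44) = 44 · 1 = 44
  d = 55: Id(55) · 𝟙(220/55) = 55 · 1 = 55
  d = 110: Id(110) · 𝟙(220/110) = 110 · 1 = 110
  d = 220: Id(220) · 𝟙(220/220) = 220 · 1 = 220
Summing: (Id * 𝟙)(220) = 1 + 2 + 4 + 5 + 10 + 11 + 20 + 22 + 44 + 55 + 110 + 220 = 504.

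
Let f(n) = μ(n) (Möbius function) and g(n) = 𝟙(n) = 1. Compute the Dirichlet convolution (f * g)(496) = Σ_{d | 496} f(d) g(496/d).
(μ * 𝟙)(496) = 0

Divisors of 496: [1, 2, 4, 8, 16, 31, 62, 124, 248, 496]. For each d | 496:
  d = 1: μ(1) · 𝟙(496/1) = 1 · 1 = 1
  d = 2: μ(2) · 𝟙(496/2) = -1 · 1 = -1
  d = 4: μ(4) · 𝟙(496/4) = 0 · 1 = 0
  d = 8: μ(8) · 𝟙(496/8) = 0 · 1 = 0
  d = 16: μ(16) · 𝟙(496/16) = 0 · 1 = 0
  d = 31: μ(31) · 𝟙(496/31) = -1 · 1 = -1
  d = 62: μ(62) · 𝟙(496/62) = 1 · 1 = 1
  d = 124: μ(124) · 𝟙(496/124) = 0 · 1 = 0
  d = 248: μ(248) · 𝟙(496/248) = 0 · 1 = 0
  d = 496: μ(496) · 𝟙(496/496) = 0 · 1 = 0
Summing: (μ * 𝟙)(496) = 1 + -1 + 0 + 0 + 0 + -1 + 1 + 0 + 0 + 0 = 0.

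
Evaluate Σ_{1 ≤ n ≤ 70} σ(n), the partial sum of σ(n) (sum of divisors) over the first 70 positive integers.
Σ_{n ≤ 70} σ(n) = 4065

Compute σ(n) for each 1 ≤ n ≤ 70: σ(1) = 1, σ(2) = 3, σ(3) = 4, σ(4) = 7, σ(5) = 6, σ(6) = 12, σ(7) = 8, σ(8) = 15, σ(9) = 13, σ(10) = 18, σ(11) = 12, σ(12) = 28, σ(13) = 14, σ(14) = 24, σ(15) = 24, σ(16) = 31, σ(17) = 18, σ(18) = 39, σ(19) = 20, σ(20) = 42, σ(21) = 32, σ(22) = 36, σ(23) = 24, σ(24) = 60, σ(25) = 31, σ(26) = 42, σ(27) = 40, σ(28) = 56, σ(29) = 30, σ(30) = 72, σ(31) = 32, σ(32) = 63, σ(33) = 48, σ(34) = 54, σ(35) = 48, σ(36) = 91, σ(37) = 38, σ(38) = 60, σ(39) = 56, σ(40) = 90, σ(41) = 42, σ(42) = 96, σ(43) = 44, σ(44) = 84, σ(45) = 78, σ(46) = 72, σ(47) = 48, σ(48) = 124, σ(49) = 57, σ(50) = 93, σ(51) = 72, σ(52) = 98, σ(53) = 54, σ(54) = 120, σ(55) = 72, σ(56) = 120, σ(57) = 80, σ(58) = 90, σ(59) = 60, σ(60) = 168, σ(61) = 62, σ(62) = 96, σ(63) = 104, σ(64) = 127, σ(65) = 84, σ(66) = 144, σ(67) = 68, σ(68) = 126, σ(69) = 96, σ(70) = 144. Summing all 70 values: 4065. (Average order: Σ_{n ≤ x} σ(n) ~ (π²/12) x². For x = 70, (π²/12)·70² ≈ 4030.09.)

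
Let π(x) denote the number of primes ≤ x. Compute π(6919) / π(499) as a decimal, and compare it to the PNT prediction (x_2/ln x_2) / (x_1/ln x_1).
π(6919)/π(499) = 890/95 ≈ 9.3684;  PNT prediction ≈ 9.7424.

π(499) = 95 and π(6919) = 890, so π(6919)/π(499) ≈ 9.3684. The PNT-predicted ratio is (6919/ln(6919)) / (499/ln(499)) ≈ 9.7424. The two agree to within a few percent, as expected.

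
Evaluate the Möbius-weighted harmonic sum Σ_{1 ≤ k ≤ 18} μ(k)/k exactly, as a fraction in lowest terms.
Σ μ(k)/k = 163/85085

Values of μ(k) for 1 ≤ k ≤ 18: μ(1) = 1, μ(2) = -1, μ(3) = -1, μ(5) = -1, μ(6) = 1, μ(7) = -1, μ(10) = 1, μ(11) = -1, μ(13) = -1, μ(14) = 1, μ(15) = 1, μ(17) = -1, with μ = 0 on non-squarefree integers. Summing μ(k)/k for k where μ(k) ≠ 0 gives 163/85085 ≈ 0.0019. (PNT ⟺ this sum → 0 as n → ∞.)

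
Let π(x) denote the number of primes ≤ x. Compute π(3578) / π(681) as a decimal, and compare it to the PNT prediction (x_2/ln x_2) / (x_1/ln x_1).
π(3578)/π(681) = 500/123 ≈ 4.0650;  PNT prediction ≈ 4.1888.

π(681) = 123 and π(3578) = 500, so π(3578)/π(681) ≈ 4.0650. The PNT-predicted ratio is (3578/ln(3578)) / (681/ln(681)) ≈ 4.1888. The two agree to within a few percent, as expected.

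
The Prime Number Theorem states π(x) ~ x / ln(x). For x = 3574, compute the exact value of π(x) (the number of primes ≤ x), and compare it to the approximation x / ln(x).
π(3574) = 500;  x/ln(x) ≈ 436.84;  relative error ≈ 12.63%.

Directly count primes up to 3574: π(3574) = 500. The PNT approximation gives 3574/ln(3574) ≈ 3574/8.18144 ≈ 436.84. Relative error (π(x) − x/ln(x)) / π(x) ≈ 12.63%; the approximation is known to undercount slightly (Li(x) is a better estimate).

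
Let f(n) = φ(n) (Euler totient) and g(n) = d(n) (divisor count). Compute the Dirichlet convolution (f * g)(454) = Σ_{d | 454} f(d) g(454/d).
(φ * d)(454) = 684

Divisors of 454: [1, 2, 227, 454]. For each d | 454:
  d = 1: φ(1) · d(454/1) = 1 · 4 = 4
  d = 2: φ(2) · d(454/2) = 1 · 2 = 2
  d = 227: φ(227) · d(454/227) = 226 · 2 = 452
  d = 454: φ(454) · d(454/454) = 226 · 1 = 226
Summing: (φ * d)(454) = 4 + 2 + 452 + 226 = 684.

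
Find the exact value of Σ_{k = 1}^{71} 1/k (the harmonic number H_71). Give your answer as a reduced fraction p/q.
H_71 = 3028810706851429109067025637383/624893729741902836283505236800

Direct summation: H_71 = 1 + 1/2 + ... + 1/71. The least common denominator is lcm(1, ..., 71) = 5624043567677125526551547131200; over this denominator the numerator is 5624043567677125526551547131200 + 2812021783838562763275773565600 + 1874681189225708508850515710400 + 1406010891919281381637886782800 + 1124808713535425105310309426240 + 937340594612854254425257855200 + 803434795382446503793078161600 + 703005445959640690818943391400 + 624893729741902836283505236800 + 562404356767712552655154713120 + 511276687970647775141049739200 + 468670297306427127212628927600 + 432618735975163502042426702400 + 401717397691223251896539080800 + 374936237845141701770103142080 + 351502722979820345409471695700 + 330826092216301501561855713600 + 312446864870951418141752618400 + 296002293035638185607976164800 + 281202178383856276327577356560 + 267811598460815501264359387200 + 255638343985323887570524869600 + 244523633377266327241371614400 + 234335148653213563606314463800 + 224961742707085021062061885248 + 216309367987581751021213351200 + 208297909913967612094501745600 + 200858698845611625948269540400 + 193932536816452604363846452800 + 187468118922570850885051571040 + 181420760247649210533920875200 + 175751361489910172704735847850 + 170425562656882591713683246400 + 165413046108150750780927856800 + 160686959076489300758615632320 + 156223432435475709070876309200 + 152001177504787176393285057600 + 148001146517819092803988082400 + 144206245325054500680808900800 + 140601089191928138163788678280 + 137171794333588427476867003200 + 133905799230407750632179693600 + 130791710876212221547710398400 + 127819171992661943785262434800 + 124978745948380567256701047360 + 122261816688633163620685807200 + 119660501439938840990458449600 + 117167574326606781803157231900 + 114776399340349500541868308800 + 112480871353542510531030942624 + 110275364072100500520618571200 + 108154683993790875510606675600 + 106114029578813689180217870400 + 104148954956983806047250872800 + 102255337594129555028209947840 + 100429349422805812974134770200 + 98667431011879395202658721600 + 96966268408226302181923226400 + 95322772333510602144941476800 + 93734059461285425442525785520 + 92197435535690582402484379200 + 90710380123824605266960437600 + 89270532820271833754786462400 + 87875680744955086352367923925 + 86523747195032700408485340480 + 85212781328441295856841623200 + 83940948771300380993306673600 + 82706523054075375390463928400 + 81507877792422109080457204800 + 80343479538244650379307816160 + 79211881234889091923261227200 = 27259296361662861981603230736447, so H_71 = 27259296361662861981603230736447/5624043567677125526551547131200; reducing by gcd(27259296361662861981603230736447, 5624043567677125526551547131200) = 9 gives 3028810706851429109067025637383/624893729741902836283505236800 ≈ 4.84692. (The PNT-adjacent estimate ln(71) + γ ≈ 4.83990 matches within O(1/n).)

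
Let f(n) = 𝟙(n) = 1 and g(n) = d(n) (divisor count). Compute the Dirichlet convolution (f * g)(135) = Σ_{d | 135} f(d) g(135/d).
(𝟙 * d)(135) = 30

Divisors of 135: [1, 3, 5, 9, 15, 27, 45, 135]. For each d | 135:
  d = 1: 𝟙(1) · d(135/1) = 1 · 8 = 8
  d = 3: 𝟙(3) · d(135/3) = 1 · 6 = 6
  d = 5: 𝟙(5) · d(135/5) = 1 · 4 = 4
  d = 9: 𝟙(9) · d(135/9) = 1 · 4 = 4
  d = 15: 𝟙(15) · d(135/15) = 1 · 3 = 3
  d = 27: 𝟙(27) · d(135/27) = 1 · 2 = 2
  d = 45: 𝟙(45) · d(135/45) = 1 · 2 = 2
  d = 135: 𝟙(135) · d(135/135) = 1 · 1 = 1
Summing: (𝟙 * d)(135) = 8 + 6 + 4 + 4 + 3 + 2 + 2 + 1 = 30.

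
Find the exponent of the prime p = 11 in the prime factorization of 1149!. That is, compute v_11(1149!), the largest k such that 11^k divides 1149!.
v_11(1149!) = 113

Legendre's formula: v_p(n!) = Σ_{k ≥ 1} ⌊n / p^k⌋. For p = 11, n = 1149, the terms are:
  ⌊1149/11^1⌋ = ⌊1149/11⌋ = 104
  ⌊1149/11^2⌋ = ⌊1149/121⌋ = 9
(the next term ⌊1149/11^3⌋ = 0, terminating the sum). Summing: v_11(1149!) = 104 + 9 = 113.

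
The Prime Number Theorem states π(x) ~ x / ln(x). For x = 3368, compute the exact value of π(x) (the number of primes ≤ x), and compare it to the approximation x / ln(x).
π(3368) = 474;  x/ln(x) ≈ 414.67;  relative error ≈ 12.52%.

Directly count primes up to 3368: π(3368) = 474. The PNT approximation gives 3368/ln(3368) ≈ 3368/8.12207 ≈ 414.67. Relative error (π(x) − x/ln(x)) / π(x) ≈ 12.52%; the approximation is known to undercount slightly (Li(x) is a better estimate).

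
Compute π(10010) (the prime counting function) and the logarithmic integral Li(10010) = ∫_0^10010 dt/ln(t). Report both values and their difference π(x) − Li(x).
π(10010) = 1231;  Li(10010) ≈ 1247.22;  π(x) − Li(x) ≈ -16.22.

Direct count of primes ≤ 10010 gives π(10010) = 1231. Numerical evaluation of the logarithmic integral gives Li(10010) ≈ 1247.22. The difference π(x) − Li(x) ≈ -16.22 is typically negative for small/moderate x (Li(x) overestimates), though Littlewood's theorem shows this sign changes infinitely often.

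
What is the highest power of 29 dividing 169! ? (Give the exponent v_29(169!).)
v_29(169!) = 5

Legendre's formula: v_p(n!) = Σ_{k ≥ 1} ⌊n / p^k⌋. For p = 29, n = 169, the terms are:
  ⌊169/29^1⌋ = ⌊169/29⌋ = 5
(the next term ⌊169/29^2⌋ = 0, terminating the sum). Summing: v_29(169!) = 5 = 5.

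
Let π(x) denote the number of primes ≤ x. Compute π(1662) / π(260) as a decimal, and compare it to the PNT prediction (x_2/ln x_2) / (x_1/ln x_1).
π(1662)/π(260) = 260/55 ≈ 4.7273;  PNT prediction ≈ 4.7932.

π(260) = 55 and π(1662) = 260, so π(1662)/π(260) ≈ 4.7273. The PNT-predicted ratio is (1662/ln(1662)) / (260/ln(260)) ≈ 4.7932. The two agree to within a few percent, as expected.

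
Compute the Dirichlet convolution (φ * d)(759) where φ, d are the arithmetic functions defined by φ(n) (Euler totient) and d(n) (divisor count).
(φ * d)(759) = 1152

Divisors of 759: [1, 3, 11, 23, 33, 69, 253, 759]. For each d | 759:
  d = 1: φ(1) · d(759/1) = 1 · 8 = 8
  d = 3: φ(3) · d(759/3) = 2 · 4 = 8
  d = 11: φ(11) · d(759/11) = 10 · 4 = 40
  d = 23: φ(23) · d(759/23) = 22 · 4 = 88
  d = 33: φ(33) · d(759/33) = 20 · 2 = 40
  d = 69: φ(69) · d(759/69) = 44 · 2 = 88
  d = 253: φ(253) · d(759/253) = 220 · 2 = 440
  d = 759: φ(759) · d(759/759) = 440 · 1 = 440
Summing: (φ * d)(759) = 8 + 8 + 40 + 88 + 40 + 88 + 440 + 440 = 1152.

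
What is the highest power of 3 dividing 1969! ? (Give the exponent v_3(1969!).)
v_3(1969!) = 980

Legendre's formula: v_p(n!) = Σ_{k ≥ 1} ⌊n / p^k⌋. For p = 3, n = 1969, the terms are:
  ⌊1969/3^1⌋ = ⌊1969/3⌋ = 656
  ⌊1969/3^2⌋ = ⌊1969/9⌋ = 218
  ⌊1969/3^3⌋ = ⌊1969/27⌋ = 72
  ⌊1969/3^4⌋ = ⌊1969/81⌋ = 24
  ⌊1969/3^5⌋ = ⌊1969/243⌋ = 8
  ⌊1969/3^6⌋ = ⌊1969/729⌋ = 2
(the next term ⌊1969/3^7⌋ = 0, terminating the sum). Summing: v_3(1969!) = 656 + 218 + 72 + 24 + 8 + 2 = 980.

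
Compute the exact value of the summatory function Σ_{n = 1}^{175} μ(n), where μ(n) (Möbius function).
Σ_{n ≤ 175} μ(n) = -4

Compute μ(n) for each 1 ≤ n ≤ 175: μ(1) = 1, μ(2) = -1, μ(3) = -1, μ(4) = 0, μ(5) = -1, μ(6) = 1, μ(7) = -1, μ(8) = 0, μ(9) = 0, μ(10) = 1, μ(11) = -1, μ(12) = 0, μ(13) = -1, μ(14) = 1, μ(15) = 1, μ(16) = 0, μ(17) = -1, μ(18) = 0, μ(19) = -1, μ(20) = 0, μ(21) = 1, μ(22) = 1, μ(23) = -1, μ(24) = 0, μ(25) = 0, μ(26) = 1, μ(27) = 0, μ(28) = 0, μ(29) = -1, μ(30) = -1, μ(31) = -1, μ(32) = 0, μ(33) = 1, μ(34) = 1, μ(35) = 1, μ(36) = 0, μ(37) = -1, μ(38) = 1, μ(39) = 1, μ(40) = 0, μ(41) = -1, μ(42) = -1, μ(43) = -1, μ(44) = 0, μ(45) = 0, μ(46) = 1, μ(47) = -1, μ(48) = 0, μ(49) = 0, μ(50) = 0, μ(51) = 1, μ(52) = 0, μ(53) = -1, μ(54) = 0, μ(55) = 1, μ(56) = 0, μ(57) = 1, μ(58) = 1, μ(59) = -1, μ(60) = 0, μ(61) = -1, μ(62) = 1, μ(63) = 0, μ(64) = 0, μ(65) = 1, μ(66) = -1, μ(67) = -1, μ(68) = 0, μ(69) = 1, μ(70) = -1, μ(71) = -1, μ(72) = 0, μ(73) = -1, μ(74) = 1, μ(75) = 0, μ(76) = 0, μ(77) = 1, μ(78) = -1, μ(79) = -1, μ(80) = 0, μ(81) = 0, μ(82) = 1, μ(83) = -1, μ(84) = 0, μ(85) = 1, μ(86) = 1, μ(87) = 1, μ(88) = 0, μ(89) = -1, μ(90) = 0, μ(91) = 1, μ(92) = 0, μ(93) = 1, μ(94) = 1, μ(95) = 1, μ(96) = 0, μ(97) = -1, μ(98) = 0, μ(99) = 0, μ(100) = 0, μ(101) = -1, μ(102) = -1, μ(103) = -1, μ(104) = 0, μ(105) = -1, μ(106) = 1, μ(107) = -1, μ(108) = 0, μ(109) = -1, μ(110) = -1, μ(111) = 1, μ(112) = 0, μ(113) = -1, μ(114) = -1, μ(115) = 1, μ(116) = 0, μ(117) = 0, μ(118) = 1, μ(119) = 1, μ(120) = 0, μ(121) = 0, μ(122) = 1, μ(123) = 1, μ(124) = 0, μ(125) = 0, μ(126) = 0, μ(127) = -1, μ(128) = 0, μ(129) = 1, μ(130) = -1, μ(131) = -1, μ(132) = 0, μ(133) = 1, μ(134) = 1, μ(135) = 0, μ(136) = 0, μ(137) = -1, μ(138) = -1, μ(139) = -1, μ(140) = 0, μ(141) = 1, μ(142) = 1, μ(143) = 1, μ(144) = 0, μ(145) = 1, μ(146) = 1, μ(147) = 0, μ(148) = 0, μ(149) = -1, μ(150) = 0, μ(151) = -1, μ(152) = 0, μ(153) = 0, μ(154) = -1, μ(155) = 1, μ(156) = 0, μ(157) = -1, μ(158) = 1, μ(159) = 1, μ(160) = 0, μ(161) = 1, μ(162) = 0, μ(163) = -1, μ(164) = 0, μ(165) = -1, μ(166) = 1, μ(167) = -1, μ(168) = 0, μ(169) = 0, μ(170) = -1, μ(171) = 0, μ(172) = 0, μ(173) = -1, μ(174) = -1, μ(175) = 0. Summing all 175 values: -4. (Mertens function M(x) = Σ_{n ≤ x} μ(n); on average M(x) should be small (PNT ⟺ M(x) = o(x)).)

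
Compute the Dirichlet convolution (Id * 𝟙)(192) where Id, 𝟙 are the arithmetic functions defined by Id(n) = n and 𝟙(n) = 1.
(Id * 𝟙)(192) = 508

Divisors of 192: [1, 2, 3, 4, 6, 8, 12, 16, 24, 32, 48, 64, 96, 192]. For each d | 192:
  d = 1: Id(1) · 𝟙(192/1) = 1 · 1 = 1
  d = 2: Id(2) · 𝟙(192/2) = 2 · 1 = 2
  d = 3: Id(3) · 𝟙(192/3) = 3 · 1 = 3
  d = 4: Id(4) · 𝟙(192/4) = 4 · 1 = 4
  d = 6: Id(6) · 𝟙(192/6) = 6 · 1 = 6
  d = 8: Id(8) · 𝟙(192/8) = 8 · 1 = 8
  d = 12: Id(12) · 𝟙(192/12) = 12 · 1 = 12
  d = 16: Id(16) · 𝟙(192/16) = 16 · 1 = 16
  d = 24: Id(24) · 𝟙(192/24) = 24 · 1 = 24
  d = 32: Id(32) · 𝟙(192/32) = 32 · 1 = 32
  d = 48: Id(48) · 𝟙(192/48) = 48 · 1 = 48
  d = 64: Id(64) · 𝟙(192/64) = 64 · 1 = 64
  d = 96: Id(96) · 𝟙(192/96) = 96 · 1 = 96
  d = 192: Id(192) · 𝟙(192/192) = 192 · 1 = 192
Summing: (Id * 𝟙)(192) = 1 + 2 + 3 + 4 + 6 + 8 + 12 + 16 + 24 + 32 + 48 + 64 + 96 + 192 = 508.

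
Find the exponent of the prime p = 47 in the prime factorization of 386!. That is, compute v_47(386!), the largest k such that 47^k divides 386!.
v_47(386!) = 8

Legendre's formula: v_p(n!) = Σ_{k ≥ 1} ⌊n / p^k⌋. For p = 47, n = 386, the terms are:
  ⌊386/47^1⌋ = ⌊386/47⌋ = 8
(the next term ⌊386/47^2⌋ = 0, terminating the sum). Summing: v_47(386!) = 8 = 8.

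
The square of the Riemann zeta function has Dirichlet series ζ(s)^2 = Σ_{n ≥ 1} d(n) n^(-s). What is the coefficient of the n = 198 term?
d(198) = 12

ζ(s)^2 = (Σ 1/m^s)(Σ 1/k^s). The coefficient of 1/n^s in the product is the number of ordered pairs (m, k) with mk = n, which equals d(n). For n = 198, divisors are [1, 2, 3, 6, 9, 11, 18, 22, 33, 66, 99, 198], so d(198) = 12.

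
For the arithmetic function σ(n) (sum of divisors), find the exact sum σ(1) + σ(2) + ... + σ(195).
Σ_{n ≤ 195} σ(n) = 31314

Compute σ(n) for each 1 ≤ n ≤ 195: σ(1) = 1, σ(2) = 3, σ(3) = 4, σ(4) = 7, σ(5) = 6, σ(6) = 12, σ(7) = 8, σ(8) = 15, σ(9) = 13, σ(10) = 18, σ(11) = 12, σ(12) = 28, σ(13) = 14, σ(14) = 24, σ(15) = 24, σ(16) = 31, σ(17) = 18, σ(18) = 39, σ(19) = 20, σ(20) = 42, σ(21) = 32, σ(22) = 36, σ(23) = 24, σ(24) = 60, σ(25) = 31, σ(26) = 42, σ(27) = 40, σ(28) = 56, σ(29) = 30, σ(30) = 72, σ(31) = 32, σ(32) = 63, σ(33) = 48, σ(34) = 54, σ(35) = 48, σ(36) = 91, σ(37) = 38, σ(38) = 60, σ(39) = 56, σ(40) = 90, σ(41) = 42, σ(42) = 96, σ(43) = 44, σ(44) = 84, σ(45) = 78, σ(46) = 72, σ(47) = 48, σ(48) = 124, σ(49) = 57, σ(50) = 93, σ(51) = 72, σ(52) = 98, σ(53) = 54, σ(54) = 120, σ(55) = 72, σ(56) = 120, σ(57) = 80, σ(58) = 90, σ(59) = 60, σ(60) = 168, σ(61) = 62, σ(62) = 96, σ(63) = 104, σ(64) = 127, σ(65) = 84, σ(66) = 144, σ(67) = 68, σ(68) = 126, σ(69) = 96, σ(70) = 144, σ(71) = 72, σ(72) = 195, σ(73) = 74, σ(74) = 114, σ(75) = 124, σ(76) = 140, σ(77) = 96, σ(78) = 168, σ(79) = 80, σ(80) = 186, σ(81) = 121, σ(82) = 126, σ(83) = 84, σ(84) = 224, σ(85) = 108, σ(86) = 132, σ(87) = 120, σ(88) = 180, σ(89) = 90, σ(90) = 234, σ(91) = 112, σ(92) = 168, σ(93) = 128, σ(94) = 144, σ(95) = 120, σ(96) = 252, σ(97) = 98, σ(98) = 171, σ(99) = 156, σ(100) = 217, σ(101) = 102, σ(102) = 216, σ(103) = 104, σ(104) = 210, σ(105) = 192, σ(106) = 162, σ(107) = 108, σ(108) = 280, σ(109) = 110, σ(110) = 216, σ(111) = 152, σ(112) = 248, σ(113) = 114, σ(114) = 240, σ(115) = 144, σ(116) = 210, σ(117) = 182, σ(118) = 180, σ(119) = 144, σ(120) = 360, σ(121) = 133, σ(122) = 186, σ(123) = 168, σ(124) = 224, σ(125) = 156, σ(126) = 312, σ(127) = 128, σ(128) = 255, σ(129) = 176, σ(130) = 252, σ(131) = 132, σ(132) = 336, σ(133) = 160, σ(134) = 204, σ(135) = 240, σ(136) = 270, σ(137) = 138, σ(138) = 288, σ(139) = 140, σ(140) = 336, σ(141) = 192, σ(142) = 216, σ(143) = 168, σ(144) = 403, σ(145) = 180, σ(146) = 222, σ(147) = 228, σ(148) = 266, σ(149) = 150, σ(150) = 372, σ(151) = 152, σ(152) = 300, σ(153) = 234, σ(154) = 288, σ(155) = 192, σ(156) = 392, σ(157) = 158, σ(158) = 240, σ(159) = 216, σ(160) = 378, σ(161) = 192, σ(162) = 363, σ(163) = 164, σ(164) = 294, σ(165) = 288, σ(166) = 252, σ(167) = 168, σ(168) = 480, σ(169) = 183, σ(170) = 324, σ(171) = 260, σ(172) = 308, σ(173) = 174, σ(174) = 360, σ(175) = 248, σ(176) = 372, σ(177) = 240, σ(178) = 270, σ(179) = 180, σ(180) = 546, σ(181) = 182, σ(182) = 336, σ(183) = 248, σ(184) = 360, σ(185) = 228, σ(186) = 384, σ(187) = 216, σ(188) = 336, σ(189) = 320, σ(190) = 360, σ(191) = 192, σ(192) = 508, σ(193) = 194, σ(194) = 294, σ(195) = 336. Summing all 195 values: 31314. (Average order: Σ_{n ≤ x} σ(n) ~ (π²/12) x². For x = 195, (π²/12)·195² ≈ 31274.31.)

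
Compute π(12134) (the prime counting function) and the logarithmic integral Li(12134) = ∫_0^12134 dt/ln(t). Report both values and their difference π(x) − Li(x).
π(12134) = 1452;  Li(12134) ≈ 1475.36;  π(x) − Li(x) ≈ -23.36.

Direct count of primes ≤ 12134 gives π(12134) = 1452. Numerical evaluation of the logarithmic integral gives Li(12134) ≈ 1475.36. The difference π(x) − Li(x) ≈ -23.36 is typically negative for small/moderate x (Li(x) overestimates), though Littlewood's theorem shows this sign changes infinitely often.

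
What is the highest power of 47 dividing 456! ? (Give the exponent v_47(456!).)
v_47(456!) = 9

Legendre's formula: v_p(n!) = Σ_{k ≥ 1} ⌊n / p^k⌋. For p = 47, n = 456, the terms are:
  ⌊456/47^1⌋ = ⌊456/47⌋ = 9
(the next term ⌊456/47^2⌋ = 0, terminating the sum). Summing: v_47(456!) = 9 = 9.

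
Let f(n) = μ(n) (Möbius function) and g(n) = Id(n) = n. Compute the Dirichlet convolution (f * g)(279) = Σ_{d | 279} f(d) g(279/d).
(μ * Id)(279) = 180

Divisors of 279: [1, 3, 9, 31, 93, 279]. For each d | 279:
  d = 1: μ(1) · Id(279/1) = 1 · 279 = 279
  d = 3: μ(3) · Id(279/3) = -1 · 93 = -93
  d = 9: μ(9) · Id(279/9) = 0 · 31 = 0
  d = 31: μ(31) · Id(279/31) = -1 · 9 = -9
  d = 93: μ(93) · Id(279/93) = 1 · 3 = 3
  d = 279: μ(279) · Id(279/279) = 0 · 1 = 0
Summing: (μ * Id)(279) = 279 + -93 + 0 + -9 + 3 + 0 = 180.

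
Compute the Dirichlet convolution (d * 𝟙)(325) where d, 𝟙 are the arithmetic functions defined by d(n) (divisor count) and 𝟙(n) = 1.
(d * 𝟙)(325) = 18

Divisors of 325: [1, 5, 13, 25, 65, 325]. For each d | 325:
  d = 1: d(1) · 𝟙(325/1) = 1 · 1 = 1
  d = 5: d(5) · 𝟙(325/5) = 2 · 1 = 2
  d = 13: d(13) · 𝟙(325/13) = 2 · 1 = 2
  d = 25: d(25) · 𝟙(325/25) = 3 · 1 = 3
  d = 65: d(65) · 𝟙(325/65) = 4 · 1 = 4
  d = 325: d(325) · 𝟙(325/325) = 6 · 1 = 6
Summing: (d * 𝟙)(325) = 1 + 2 + 2 + 3 + 4 + 6 = 18.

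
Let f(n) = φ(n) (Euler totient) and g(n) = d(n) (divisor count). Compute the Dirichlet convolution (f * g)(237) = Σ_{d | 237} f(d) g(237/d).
(φ * d)(237) = 320

Divisors of 237: [1, 3, 79, 237]. For each d | 237:
  d = 1: φ(1) · d(237/1) = 1 · 4 = 4
  d = 3: φ(3) · d(237/3) = 2 · 2 = 4
  d = 79: φ(79) · d(237/79) = 78 · 2 = 156
  d = 237: φ(237) · d(237/237) = 156 · 1 = 156
Summing: (φ * d)(237) = 4 + 4 + 156 + 156 = 320.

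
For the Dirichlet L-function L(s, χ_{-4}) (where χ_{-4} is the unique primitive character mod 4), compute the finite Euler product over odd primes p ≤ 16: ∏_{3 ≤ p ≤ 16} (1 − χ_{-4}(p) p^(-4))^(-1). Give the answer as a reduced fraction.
∏ = 12412162137375/12550936856576

The odd primes p ≤ 16 are [3, 5, 7, 11, 13]. For each, χ(p) = 1 if p ≡ 1 mod 4, χ(p) = −1 if p ≡ 3 mod 4. Taking (1 − χ(p)/p^4)^(-1) = p^4/(p^4 − χ(p)): (1 − (-1)/3^4)^(-1) · (1 − (1)/5^4)^(-1) · (1 − (-1)/7^4)^(-1) · (1 − (-1)/11^4)^(-1) · (1 − (1)/13^4)^(-1) = 12412162137375/12550936856576.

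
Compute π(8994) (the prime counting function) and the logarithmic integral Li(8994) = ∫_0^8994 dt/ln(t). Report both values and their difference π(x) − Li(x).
π(8994) = 1116;  Li(8994) ≈ 1136.29;  π(x) − Li(x) ≈ -20.29.

Direct count of primes ≤ 8994 gives π(8994) = 1116. Numerical evaluation of the logarithmic integral gives Li(8994) ≈ 1136.29. The difference π(x) − Li(x) ≈ -20.29 is typically negative for small/moderate x (Li(x) overestimates), though Littlewood's theorem shows this sign changes infinitely often.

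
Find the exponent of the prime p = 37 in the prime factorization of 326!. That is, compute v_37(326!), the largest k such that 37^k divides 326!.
v_37(326!) = 8

Legendre's formula: v_p(n!) = Σ_{k ≥ 1} ⌊n / p^k⌋. For p = 37, n = 326, the terms are:
  ⌊326/37^1⌋ = ⌊326/37⌋ = 8
(the next term ⌊326/37^2⌋ = 0, terminating the sum). Summing: v_37(326!) = 8 = 8.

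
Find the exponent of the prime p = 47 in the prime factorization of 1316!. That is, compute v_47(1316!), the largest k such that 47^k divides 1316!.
v_47(1316!) = 28

Legendre's formula: v_p(n!) = Σ_{k ≥ 1} ⌊n / p^k⌋. For p = 47, n = 1316, the terms are:
  ⌊1316/47^1⌋ = ⌊1316/47⌋ = 28
(the next term ⌊1316/47^2⌋ = 0, terminating the sum). Summing: v_47(1316!) = 28 = 28.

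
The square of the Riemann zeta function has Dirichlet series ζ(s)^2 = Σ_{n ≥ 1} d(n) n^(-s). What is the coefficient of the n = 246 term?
d(246) = 8

ζ(s)^2 = (Σ 1/m^s)(Σ 1/k^s). The coefficient of 1/n^s in the product is the number of ordered pairs (m, k) with mk = n, which equals d(n). For n = 246, divisors are [1, 2, 3, 6, 41, 82, 123, 246], so d(246) = 8.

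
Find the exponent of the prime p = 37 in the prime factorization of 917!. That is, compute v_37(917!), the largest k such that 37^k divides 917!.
v_37(917!) = 24

Legendre's formula: v_p(n!) = Σ_{k ≥ 1} ⌊n / p^k⌋. For p = 37, n = 917, the terms are:
  ⌊917/37^1⌋ = ⌊917/37⌋ = 24
(the next term ⌊917/37^2⌋ = 0, terminating the sum). Summing: v_37(917!) = 24 = 24.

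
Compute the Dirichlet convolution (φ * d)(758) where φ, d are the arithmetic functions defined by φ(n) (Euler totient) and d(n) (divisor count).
(φ * d)(758) = 1140

Divisors of 758: [1, 2, 379, 758]. For each d | 758:
  d = 1: φ(1) · d(758/1) = 1 · 4 = 4
  d = 2: φ(2) · d(758/2) = 1 · 2 = 2
  d = 379: φ(379) · d(758/379) = 378 · 2 = 756
  d = 758: φ(758) · d(758/758) = 378 · 1 = 378
Summing: (φ * d)(758) = 4 + 2 + 756 + 378 = 1140.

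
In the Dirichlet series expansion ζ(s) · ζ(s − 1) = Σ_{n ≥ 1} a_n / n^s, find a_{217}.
σ(217) = 256

In the product (Σ m^0/m^s)(Σ k / k^s) = Σ (Σ_{d | n} d) / n^s, the coefficient of 1/n^s is σ(n) = Σ_{d | n} d. For n = 217, divisors are [1, 7, 31, 217]; summing: σ(217) = 256.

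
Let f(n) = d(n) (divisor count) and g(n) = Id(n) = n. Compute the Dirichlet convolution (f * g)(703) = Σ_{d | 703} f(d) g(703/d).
(d * Id)(703) = 819

Divisors of 703: [1, 19, 37, 703]. For each d | 703:
  d = 1: d(1) · Id(703/1) = 1 · 703 = 703
  d = 19: d(19) · Id(703/19) = 2 · 37 = 74
  d = 37: d(37) · Id(703/37) = 2 · 19 = 38
  d = 703: d(703) · Id(703/703) = 4 · 1 = 4
Summing: (d * Id)(703) = 703 + 74 + 38 + 4 = 819.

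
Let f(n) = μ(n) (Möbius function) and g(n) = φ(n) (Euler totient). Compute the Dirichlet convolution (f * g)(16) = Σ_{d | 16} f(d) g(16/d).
(μ * φ)(16) = 4

Divisors of 16: [1, 2, 4, 8, 16]. For each d | 16:
  d = 1: μ(1) · φ(16/1) = 1 · 8 = 8
  d = 2: μ(2) · φ(16/2) = -1 · 4 = -4
  d = 4: μ(4) · φ(16/4) = 0 · 2 = 0
  d = 8: μ(8) · φ(16/8) = 0 · 1 = 0
  d = 16: μ(16) · φ(16/16) = 0 · 1 = 0
Summing: (μ * φ)(16) = 8 + -4 + 0 + 0 + 0 = 4.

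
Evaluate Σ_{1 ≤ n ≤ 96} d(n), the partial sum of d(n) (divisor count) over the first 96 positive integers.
Σ_{n ≤ 96} d(n) = 459

Compute d(n) for each 1 ≤ n ≤ 96: d(1) = 1, d(2) = 2, d(3) = 2, d(4) = 3, d(5) = 2, d(6) = 4, d(7) = 2, d(8) = 4, d(9) = 3, d(10) = 4, d(11) = 2, d(12) = 6, d(13) = 2, d(14) = 4, d(15) = 4, d(16) = 5, d(17) = 2, d(18) = 6, d(19) = 2, d(20) = 6, d(21) = 4, d(22) = 4, d(23) = 2, d(24) = 8, d(25) = 3, d(26) = 4, d(27) = 4, d(28) = 6, d(29) = 2, d(30) = 8, d(31) = 2, d(32) = 6, d(33) = 4, d(34) = 4, d(35) = 4, d(36) = 9, d(37) = 2, d(38) = 4, d(39) = 4, d(40) = 8, d(41) = 2, d(42) = 8, d(43) = 2, d(44) = 6, d(45) = 6, d(46) = 4, d(47) = 2, d(48) = 10, d(49) = 3, d(50) = 6, d(51) = 4, d(52) = 6, d(53) = 2, d(54) = 8, d(55) = 4, d(56) = 8, d(57) = 4, d(58) = 4, d(59) = 2, d(60) = 12, d(61) = 2, d(62) = 4, d(63) = 6, d(64) = 7, d(65) = 4, d(66) = 8, d(67) = 2, d(68) = 6, d(69) = 4, d(70) = 8, d(71) = 2, d(72) = 12, d(73) = 2, d(74) = 4, d(75) = 6, d(76) = 6, d(77) = 4, d(78) = 8, d(79) = 2, d(80) = 10, d(81) = 5, d(82) = 4, d(83) = 2, d(84) = 12, d(85) = 4, d(86) = 4, d(87) = 4, d(88) = 8, d(89) = 2, d(90) = 12, d(91) = 4, d(92) = 6, d(93) = 4, d(94) = 4, d(95) = 4, d(96) = 12. Summing all 96 values: 459. (Dirichlet's divisor formula: Σ_{n ≤ x} d(n) = x ln(x) + (2γ − 1) x + O(√x). For x = 96, the asymptotic estimate is ≈ 453.00.)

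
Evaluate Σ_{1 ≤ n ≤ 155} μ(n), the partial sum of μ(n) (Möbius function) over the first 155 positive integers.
Σ_{n ≤ 155} μ(n) = -1

Compute μ(n) for each 1 ≤ n ≤ 155: μ(1) = 1, μ(2) = -1, μ(3) = -1, μ(4) = 0, μ(5) = -1, μ(6) = 1, μ(7) = -1, μ(8) = 0, μ(9) = 0, μ(10) = 1, μ(11) = -1, μ(12) = 0, μ(13) = -1, μ(14) = 1, μ(15) = 1, μ(16) = 0, μ(17) = -1, μ(18) = 0, μ(19) = -1, μ(20) = 0, μ(21) = 1, μ(22) = 1, μ(23) = -1, μ(24) = 0, μ(25) = 0, μ(26) = 1, μ(27) = 0, μ(28) = 0, μ(29) = -1, μ(30) = -1, μ(31) = -1, μ(32) = 0, μ(33) = 1, μ(34) = 1, μ(35) = 1, μ(36) = 0, μ(37) = -1, μ(38) = 1, μ(39) = 1, μ(40) = 0, μ(41) = -1, μ(42) = -1, μ(43) = -1, μ(44) = 0, μ(45) = 0, μ(46) = 1, μ(47) = -1, μ(48) = 0, μ(49) = 0, μ(50) = 0, μ(51) = 1, μ(52) = 0, μ(53) = -1, μ(54) = 0, μ(55) = 1, μ(56) = 0, μ(57) = 1, μ(58) = 1, μ(59) = -1, μ(60) = 0, μ(61) = -1, μ(62) = 1, μ(63) = 0, μ(64) = 0, μ(65) = 1, μ(66) = -1, μ(67) = -1, μ(68) = 0, μ(69) = 1, μ(70) = -1, μ(71) = -1, μ(72) = 0, μ(73) = -1, μ(74) = 1, μ(75) = 0, μ(76) = 0, μ(77) = 1, μ(78) = -1, μ(79) = -1, μ(80) = 0, μ(81) = 0, μ(82) = 1, μ(83) = -1, μ(84) = 0, μ(85) = 1, μ(86) = 1, μ(87) = 1, μ(88) = 0, μ(89) = -1, μ(90) = 0, μ(91) = 1, μ(92) = 0, μ(93) = 1, μ(94) = 1, μ(95) = 1, μ(96) = 0, μ(97) = -1, μ(98) = 0, μ(99) = 0, μ(100) = 0, μ(101) = -1, μ(102) = -1, μ(103) = -1, μ(104) = 0, μ(105) = -1, μ(106) = 1, μ(107) = -1, μ(108) = 0, μ(109) = -1, μ(110) = -1, μ(111) = 1, μ(112) = 0, μ(113) = -1, μ(114) = -1, μ(115) = 1, μ(116) = 0, μ(117) = 0, μ(118) = 1, μ(119) = 1, μ(120) = 0, μ(121) = 0, μ(122) = 1, μ(123) = 1, μ(124) = 0, μ(125) = 0, μ(126) = 0, μ(127) = -1, μ(128) = 0, μ(129) = 1, μ(130) = -1, μ(131) = -1, μ(132) = 0, μ(133) = 1, μ(134) = 1, μ(135) = 0, μ(136) = 0, μ(137) = -1, μ(138) = -1, μ(139) = -1, μ(140) = 0, μ(141) = 1, μ(142) = 1, μ(143) = 1, μ(144) = 0, μ(145) = 1, μ(146) = 1, μ(147) = 0, μ(148) = 0, μ(149) = -1, μ(150) = 0, μ(151) = -1, μ(152) = 0, μ(153) = 0, μ(154) = -1, μ(155) = 1. Summing all 155 values: -1. (Mertens function M(x) = Σ_{n ≤ x} μ(n); on average M(x) should be small (PNT ⟺ M(x) = o(x)).)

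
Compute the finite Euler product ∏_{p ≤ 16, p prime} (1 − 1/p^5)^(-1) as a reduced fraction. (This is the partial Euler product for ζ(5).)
∏ = 2548391272552125/2457639696903844

The primes p ≤ 16 are [2, 3, 5, 7, 11, 13]. For each prime, (1 − 1/p^5)^(-1) = p^5 / (p^5 − 1). The product is (1 − 1/2^5)^(-1), (1 − 1/3^5)^(-1), (1 − 1/5^5)^(-1), (1 − 1/7^5)^(-1), (1 − 1/11^5)^(-1), (1 − 1/13^5)^(-1) = ∏ p^5 / (p^5 − 1) = 2548391272552125/2457639696903844.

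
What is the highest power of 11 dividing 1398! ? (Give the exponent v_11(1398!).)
v_11(1398!) = 139

Legendre's formula: v_p(n!) = Σ_{k ≥ 1} ⌊n / p^k⌋. For p = 11, n = 1398, the terms are:
  ⌊1398/11^1⌋ = ⌊1398/11⌋ = 127
  ⌊1398/11^2⌋ = ⌊1398/121⌋ = 11
  ⌊1398/11^3⌋ = ⌊1398/1331⌋ = 1
(the next term ⌊1398/11^4⌋ = 0, terminating the sum). Summing: v_11(1398!) = 127 + 11 + 1 = 139.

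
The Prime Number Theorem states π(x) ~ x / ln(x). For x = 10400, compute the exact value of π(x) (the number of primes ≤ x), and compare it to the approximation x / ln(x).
π(10400) = 1274;  x/ln(x) ≈ 1124.38;  relative error ≈ 11.74%.

Directly count primes up to 10400: π(10400) = 1274. The PNT approximation gives 10400/ln(10400) ≈ 10400/9.24956 ≈ 1124.38. Relative error (π(x) − x/ln(x)) / π(x) ≈ 11.74%; the approximation is known to undercount slightly (Li(x) is a better estimate).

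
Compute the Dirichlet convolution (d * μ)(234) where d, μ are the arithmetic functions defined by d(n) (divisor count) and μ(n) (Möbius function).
(d * μ)(234) = 1

Divisors of 234: [1, 2, 3, 6, 9, 13, 18, 26, 39, 78, 117, 234]. For each d | 234:
  d = 1: d(1) · μ(234/1) = 1 · 0 = 0
  d = 2: d(2) · μ(234/2) = 2 · 0 = 0
  d = 3: d(3) · μ(234/3) = 2 · -1 = -2
  d = 6: d(6) · μ(234/6) = 4 · 1 = 4
  d = 9: d(9) · μ(234/9) = 3 · 1 = 3
  d = 13: d(13) · μ(234/13) = 2 · 0 = 0
  d = 18: d(18) · μ(234/18) = 6 · -1 = -6
  d = 26: d(26) · μ(234/26) = 4 · 0 = 0
  d = 39: d(39) · μ(234/39) = 4 · 1 = 4
  d = 78: d(78) · μ(234/78) = 8 · -1 = -8
  d = 117: d(117) · μ(234/117) = 6 · -1 = -6
  d = 234: d(234) · μ(234/234) = 12 · 1 = 12
Summing: (d * μ)(234) = 0 + 0 + -2 + 4 + 3 + 0 + -6 + 0 + 4 + -8 + -6 + 12 = 1.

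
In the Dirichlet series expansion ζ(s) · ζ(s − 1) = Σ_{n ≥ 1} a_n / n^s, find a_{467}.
σ(467) = 468

In the product (Σ m^0/m^s)(Σ k / k^s) = Σ (Σ_{d | n} d) / n^s, the coefficient of 1/n^s is σ(n) = Σ_{d | n} d. For n = 467, divisors are [1, 467]; summing: σ(467) = 468.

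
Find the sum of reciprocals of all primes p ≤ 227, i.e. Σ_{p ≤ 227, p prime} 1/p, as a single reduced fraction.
Σ 1/p = 163511827859273678384959815113729742050404828958383078813204061634794561817548326350576887/83311209124804345037562846379881038241134671040860314654617977748077292641632790457335110

π(227) = 49, so the primes ≤ 227 are [2, 3, 5, 7, 11, 13, 17, 19, 23, 29, 31, 37, 41, 43, 47, 53, 59, 61, 67, 71, 73, 79, 83, 89, 97, 101, 103, 107, 109, 113, 127, 131, 137, 139, 149, 151, 157, 163, 167, 173, 179, 181, 191, 193, 197, 199, 211, 223, 227]. Summing 1/p over these primes: 163511827859273678384959815113729742050404828958383078813204061634794561817548326350576887/83311209124804345037562846379881038241134671040860314654617977748077292641632790457335110 ≈ 1.9627. Mertens estimate ln ln(227) + 0.2615 ≈ 1.9525.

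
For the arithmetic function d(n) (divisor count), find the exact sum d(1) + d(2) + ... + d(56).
Σ_{n ≤ 56} d(n) = 239

Compute d(n) for each 1 ≤ n ≤ 56: d(1) = 1, d(2) = 2, d(3) = 2, d(4) = 3, d(5) = 2, d(6) = 4, d(7) = 2, d(8) = 4, d(9) = 3, d(10) = 4, d(11) = 2, d(12) = 6, d(13) = 2, d(14) = 4, d(15) = 4, d(16) = 5, d(17) = 2, d(18) = 6, d(19) = 2, d(20) = 6, d(21) = 4, d(22) = 4, d(23) = 2, d(24) = 8, d(25) = 3, d(26) = 4, d(27) = 4, d(28) = 6, d(29) = 2, d(30) = 8, d(31) = 2, d(32) = 6, d(33) = 4, d(34) = 4, d(35) = 4, d(36) = 9, d(37) = 2, d(38) = 4, d(39) = 4, d(40) = 8, d(41) = 2, d(42) = 8, d(43) = 2, d(44) = 6, d(45) = 6, d(46) = 4, d(47) = 2, d(48) = 10, d(49) = 3, d(50) = 6, d(51) = 4, d(52) = 6, d(53) = 2, d(54) = 8, d(55) = 4, d(56) = 8. Summing all 56 values: 239. (Dirichlet's divisor formula: Σ_{n ≤ x} d(n) = x ln(x) + (2γ − 1) x + O(√x). For x = 56, the asymptotic estimate is ≈ 234.07.)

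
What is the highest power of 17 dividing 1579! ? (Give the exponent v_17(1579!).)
v_17(1579!) = 97

Legendre's formula: v_p(n!) = Σ_{k ≥ 1} ⌊n / p^k⌋. For p = 17, n = 1579, the terms are:
  ⌊1579/17^1⌋ = ⌊1579/17⌋ = 92
  ⌊1579/17^2⌋ = ⌊1579/289⌋ = 5
(the next term ⌊1579/17^3⌋ = 0, terminating the sum). Summing: v_17(1579!) = 92 + 5 = 97.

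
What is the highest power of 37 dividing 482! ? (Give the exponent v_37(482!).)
v_37(482!) = 13

Legendre's formula: v_p(n!) = Σ_{k ≥ 1} ⌊n / p^k⌋. For p = 37, n = 482, the terms are:
  ⌊482/37^1⌋ = ⌊482/37⌋ = 13
(the next term ⌊482/37^2⌋ = 0, terminating the sum). Summing: v_37(482!) = 13 = 13.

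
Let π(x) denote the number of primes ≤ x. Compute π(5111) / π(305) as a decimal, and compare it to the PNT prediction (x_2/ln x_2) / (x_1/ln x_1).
π(5111)/π(305) = 683/62 ≈ 11.0161;  PNT prediction ≈ 11.2256.

π(305) = 62 and π(5111) = 683, so π(5111)/π(305) ≈ 11.0161. The PNT-predicted ratio is (5111/ln(5111)) / (305/ln(305)) ≈ 11.2256. The two agree to within a few percent, as expected.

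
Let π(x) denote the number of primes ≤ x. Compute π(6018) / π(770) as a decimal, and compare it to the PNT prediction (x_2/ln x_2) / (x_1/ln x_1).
π(6018)/π(770) = 785/136 ≈ 5.7721;  PNT prediction ≈ 5.9690.

π(770) = 136 and π(6018) = 785, so π(6018)/π(770) ≈ 5.7721. The PNT-predicted ratio is (6018/ln(6018)) / (770/ln(770)) ≈ 5.9690. The two agree to within a few percent, as expected.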